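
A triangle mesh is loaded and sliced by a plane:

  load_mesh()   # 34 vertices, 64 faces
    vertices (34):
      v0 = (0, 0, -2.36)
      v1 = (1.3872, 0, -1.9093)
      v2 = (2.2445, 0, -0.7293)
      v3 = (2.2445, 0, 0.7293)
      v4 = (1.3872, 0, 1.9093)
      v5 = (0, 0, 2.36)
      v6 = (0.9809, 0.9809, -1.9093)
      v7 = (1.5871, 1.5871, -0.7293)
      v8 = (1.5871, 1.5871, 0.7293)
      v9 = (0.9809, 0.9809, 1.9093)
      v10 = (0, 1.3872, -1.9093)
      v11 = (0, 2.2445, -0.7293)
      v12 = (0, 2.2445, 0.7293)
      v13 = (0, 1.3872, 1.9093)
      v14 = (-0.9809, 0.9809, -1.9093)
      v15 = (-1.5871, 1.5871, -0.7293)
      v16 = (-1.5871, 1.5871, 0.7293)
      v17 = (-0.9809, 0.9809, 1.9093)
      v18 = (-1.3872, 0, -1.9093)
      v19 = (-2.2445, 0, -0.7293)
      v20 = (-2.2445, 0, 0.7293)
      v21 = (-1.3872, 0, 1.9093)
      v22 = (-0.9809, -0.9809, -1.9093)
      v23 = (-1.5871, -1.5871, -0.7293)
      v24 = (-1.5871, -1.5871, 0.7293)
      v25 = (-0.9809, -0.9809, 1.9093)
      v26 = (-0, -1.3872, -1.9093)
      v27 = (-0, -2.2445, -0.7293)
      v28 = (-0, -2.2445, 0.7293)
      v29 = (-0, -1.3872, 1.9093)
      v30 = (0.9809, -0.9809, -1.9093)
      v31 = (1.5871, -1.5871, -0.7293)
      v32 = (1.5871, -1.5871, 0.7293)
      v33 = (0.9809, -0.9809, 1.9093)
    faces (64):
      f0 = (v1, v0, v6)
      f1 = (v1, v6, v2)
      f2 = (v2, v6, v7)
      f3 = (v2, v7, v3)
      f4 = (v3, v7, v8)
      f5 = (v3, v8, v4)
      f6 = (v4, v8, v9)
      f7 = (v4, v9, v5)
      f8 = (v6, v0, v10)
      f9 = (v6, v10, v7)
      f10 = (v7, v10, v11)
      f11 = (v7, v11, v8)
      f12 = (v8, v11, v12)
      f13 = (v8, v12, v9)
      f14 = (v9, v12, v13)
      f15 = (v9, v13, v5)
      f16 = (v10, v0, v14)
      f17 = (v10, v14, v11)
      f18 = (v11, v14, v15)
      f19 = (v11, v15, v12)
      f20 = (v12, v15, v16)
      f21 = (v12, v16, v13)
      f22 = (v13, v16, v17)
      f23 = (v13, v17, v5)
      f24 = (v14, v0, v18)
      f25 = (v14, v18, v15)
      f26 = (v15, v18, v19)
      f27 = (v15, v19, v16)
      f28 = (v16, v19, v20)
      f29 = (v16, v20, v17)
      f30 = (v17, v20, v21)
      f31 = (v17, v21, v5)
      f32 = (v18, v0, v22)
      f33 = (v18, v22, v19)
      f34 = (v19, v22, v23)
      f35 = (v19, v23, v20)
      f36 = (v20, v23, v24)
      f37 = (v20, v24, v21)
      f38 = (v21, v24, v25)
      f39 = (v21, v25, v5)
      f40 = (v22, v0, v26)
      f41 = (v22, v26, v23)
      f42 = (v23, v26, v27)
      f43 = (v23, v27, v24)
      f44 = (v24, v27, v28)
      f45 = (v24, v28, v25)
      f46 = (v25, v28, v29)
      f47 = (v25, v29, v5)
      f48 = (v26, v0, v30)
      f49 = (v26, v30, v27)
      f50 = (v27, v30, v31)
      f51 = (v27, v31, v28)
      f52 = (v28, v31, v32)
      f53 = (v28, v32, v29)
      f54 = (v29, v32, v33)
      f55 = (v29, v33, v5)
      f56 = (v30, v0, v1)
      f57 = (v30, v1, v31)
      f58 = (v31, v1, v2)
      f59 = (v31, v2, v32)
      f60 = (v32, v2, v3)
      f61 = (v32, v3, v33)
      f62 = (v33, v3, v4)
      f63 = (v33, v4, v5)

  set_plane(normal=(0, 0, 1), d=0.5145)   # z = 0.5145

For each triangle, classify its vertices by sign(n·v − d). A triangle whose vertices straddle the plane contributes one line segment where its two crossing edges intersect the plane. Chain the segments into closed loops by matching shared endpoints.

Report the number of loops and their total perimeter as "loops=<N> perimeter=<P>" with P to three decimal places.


loops=1 perimeter=13.743

Straddling triangles (16 of 64):
  (v2,v7,v3) [--+] → (2.14769, 0.233723, 0.5145)–(2.2445, 0, 0.5145)  len=0.2530
  (v3,v7,v8) [+-+] → (2.14769, 0.233723, 0.5145)–(1.5871, 1.5871, 0.5145)  len=1.4649
  (v7,v11,v8) [--+] → (1.35338, 1.68391, 0.5145)–(1.5871, 1.5871, 0.5145)  len=0.2530
  (v8,v11,v12) [+-+] → (1.35338, 1.68391, 0.5145)–(0, 2.2445, 0.5145)  len=1.4649
  (v11,v15,v12) [--+] → (-0.233723, 2.14769, 0.5145)–(0, 2.2445, 0.5145)  len=0.2530
  (v12,v15,v16) [+-+] → (-0.233723, 2.14769, 0.5145)–(-1.5871, 1.5871, 0.5145)  len=1.4649
  (v15,v19,v16) [--+] → (-1.68391, 1.35338, 0.5145)–(-1.5871, 1.5871, 0.5145)  len=0.2530
  (v16,v19,v20) [+-+] → (-1.68391, 1.35338, 0.5145)–(-2.2445, 0, 0.5145)  len=1.4649
  (v19,v23,v20) [--+] → (-2.14769, -0.233723, 0.5145)–(-2.2445, 0, 0.5145)  len=0.2530
  (v20,v23,v24) [+-+] → (-2.14769, -0.233723, 0.5145)–(-1.5871, -1.5871, 0.5145)  len=1.4649
  (v23,v27,v24) [--+] → (-1.35338, -1.68391, 0.5145)–(-1.5871, -1.5871, 0.5145)  len=0.2530
  (v24,v27,v28) [+-+] → (-1.35338, -1.68391, 0.5145)–(0, -2.2445, 0.5145)  len=1.4649
  (v27,v31,v28) [--+] → (0.233723, -2.14769, 0.5145)–(0, -2.2445, 0.5145)  len=0.2530
  (v28,v31,v32) [+-+] → (0.233723, -2.14769, 0.5145)–(1.5871, -1.5871, 0.5145)  len=1.4649
  (v31,v2,v32) [--+] → (1.68391, -1.35338, 0.5145)–(1.5871, -1.5871, 0.5145)  len=0.2530
  (v32,v2,v3) [+-+] → (1.68391, -1.35338, 0.5145)–(2.2445, 0, 0.5145)  len=1.4649

Chained into 1 loop(s):
  loop 1: 16 segments, perimeter = 13.7429
Total perimeter = 13.743


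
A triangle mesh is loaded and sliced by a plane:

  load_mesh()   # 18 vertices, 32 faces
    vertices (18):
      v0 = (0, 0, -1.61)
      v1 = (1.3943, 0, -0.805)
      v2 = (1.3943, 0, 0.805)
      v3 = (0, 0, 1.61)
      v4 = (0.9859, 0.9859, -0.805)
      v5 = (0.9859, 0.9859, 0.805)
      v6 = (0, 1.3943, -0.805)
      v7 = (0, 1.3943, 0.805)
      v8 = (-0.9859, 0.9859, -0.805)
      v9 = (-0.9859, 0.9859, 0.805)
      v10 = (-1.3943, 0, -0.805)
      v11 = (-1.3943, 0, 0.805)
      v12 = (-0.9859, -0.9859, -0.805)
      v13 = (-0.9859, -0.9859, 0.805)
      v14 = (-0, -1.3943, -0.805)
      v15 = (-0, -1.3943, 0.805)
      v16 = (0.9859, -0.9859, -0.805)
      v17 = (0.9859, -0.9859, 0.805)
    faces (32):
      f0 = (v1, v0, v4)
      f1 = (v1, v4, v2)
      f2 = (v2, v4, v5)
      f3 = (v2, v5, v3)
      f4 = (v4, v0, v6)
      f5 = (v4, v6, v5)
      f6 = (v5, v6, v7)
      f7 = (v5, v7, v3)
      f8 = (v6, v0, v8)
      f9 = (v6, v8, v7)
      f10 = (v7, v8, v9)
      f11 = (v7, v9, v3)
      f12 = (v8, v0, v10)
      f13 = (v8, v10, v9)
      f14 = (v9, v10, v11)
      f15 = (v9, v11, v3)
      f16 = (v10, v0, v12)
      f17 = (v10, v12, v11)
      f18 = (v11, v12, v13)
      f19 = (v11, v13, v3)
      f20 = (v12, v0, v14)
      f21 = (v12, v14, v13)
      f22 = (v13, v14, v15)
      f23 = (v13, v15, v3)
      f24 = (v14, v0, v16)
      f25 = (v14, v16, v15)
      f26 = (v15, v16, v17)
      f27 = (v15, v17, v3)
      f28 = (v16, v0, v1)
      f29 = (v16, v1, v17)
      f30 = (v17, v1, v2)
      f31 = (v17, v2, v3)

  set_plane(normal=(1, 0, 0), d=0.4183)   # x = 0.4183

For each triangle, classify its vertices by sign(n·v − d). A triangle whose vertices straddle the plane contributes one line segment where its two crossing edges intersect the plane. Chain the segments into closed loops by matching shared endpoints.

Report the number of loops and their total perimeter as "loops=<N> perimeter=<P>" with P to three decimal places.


loops=1 perimeter=8.648

Straddling triangles (12 of 32):
  (v1,v0,v4) [+-+] → (0.4183, 0, -1.36849)–(0.4183, 0.4183, -1.26845)  len=0.4301
  (v2,v5,v3) [++-] → (0.4183, 0.4183, 1.26845)–(0.4183, 0, 1.36849)  len=0.4301
  (v4,v0,v6) [+--] → (0.4183, 0.4183, -1.26845)–(0.4183, 1.22102, -0.805)  len=0.9269
  (v4,v6,v5) [+-+] → (0.4183, 1.22102, -0.805)–(0.4183, 1.22102, -0.121905)  len=0.6831
  (v5,v6,v7) [+--] → (0.4183, 1.22102, -0.121905)–(0.4183, 1.22102, 0.805)  len=0.9269
  (v5,v7,v3) [+--] → (0.4183, 1.22102, 0.805)–(0.4183, 0.4183, 1.26845)  len=0.9269
  (v14,v0,v16) [--+] → (0.4183, -0.4183, -1.26845)–(0.4183, -1.22102, -0.805)  len=0.9269
  (v14,v16,v15) [-+-] → (0.4183, -1.22102, -0.805)–(0.4183, -1.22102, 0.121905)  len=0.9269
  (v15,v16,v17) [-++] → (0.4183, -1.22102, 0.121905)–(0.4183, -1.22102, 0.805)  len=0.6831
  (v15,v17,v3) [-+-] → (0.4183, -1.22102, 0.805)–(0.4183, -0.4183, 1.26845)  len=0.9269
  (v16,v0,v1) [+-+] → (0.4183, -0.4183, -1.26845)–(0.4183, 0, -1.36849)  len=0.4301
  (v17,v2,v3) [++-] → (0.4183, 0, 1.36849)–(0.4183, -0.4183, 1.26845)  len=0.4301

Chained into 1 loop(s):
  loop 1: 12 segments, perimeter = 8.6480
Total perimeter = 8.648


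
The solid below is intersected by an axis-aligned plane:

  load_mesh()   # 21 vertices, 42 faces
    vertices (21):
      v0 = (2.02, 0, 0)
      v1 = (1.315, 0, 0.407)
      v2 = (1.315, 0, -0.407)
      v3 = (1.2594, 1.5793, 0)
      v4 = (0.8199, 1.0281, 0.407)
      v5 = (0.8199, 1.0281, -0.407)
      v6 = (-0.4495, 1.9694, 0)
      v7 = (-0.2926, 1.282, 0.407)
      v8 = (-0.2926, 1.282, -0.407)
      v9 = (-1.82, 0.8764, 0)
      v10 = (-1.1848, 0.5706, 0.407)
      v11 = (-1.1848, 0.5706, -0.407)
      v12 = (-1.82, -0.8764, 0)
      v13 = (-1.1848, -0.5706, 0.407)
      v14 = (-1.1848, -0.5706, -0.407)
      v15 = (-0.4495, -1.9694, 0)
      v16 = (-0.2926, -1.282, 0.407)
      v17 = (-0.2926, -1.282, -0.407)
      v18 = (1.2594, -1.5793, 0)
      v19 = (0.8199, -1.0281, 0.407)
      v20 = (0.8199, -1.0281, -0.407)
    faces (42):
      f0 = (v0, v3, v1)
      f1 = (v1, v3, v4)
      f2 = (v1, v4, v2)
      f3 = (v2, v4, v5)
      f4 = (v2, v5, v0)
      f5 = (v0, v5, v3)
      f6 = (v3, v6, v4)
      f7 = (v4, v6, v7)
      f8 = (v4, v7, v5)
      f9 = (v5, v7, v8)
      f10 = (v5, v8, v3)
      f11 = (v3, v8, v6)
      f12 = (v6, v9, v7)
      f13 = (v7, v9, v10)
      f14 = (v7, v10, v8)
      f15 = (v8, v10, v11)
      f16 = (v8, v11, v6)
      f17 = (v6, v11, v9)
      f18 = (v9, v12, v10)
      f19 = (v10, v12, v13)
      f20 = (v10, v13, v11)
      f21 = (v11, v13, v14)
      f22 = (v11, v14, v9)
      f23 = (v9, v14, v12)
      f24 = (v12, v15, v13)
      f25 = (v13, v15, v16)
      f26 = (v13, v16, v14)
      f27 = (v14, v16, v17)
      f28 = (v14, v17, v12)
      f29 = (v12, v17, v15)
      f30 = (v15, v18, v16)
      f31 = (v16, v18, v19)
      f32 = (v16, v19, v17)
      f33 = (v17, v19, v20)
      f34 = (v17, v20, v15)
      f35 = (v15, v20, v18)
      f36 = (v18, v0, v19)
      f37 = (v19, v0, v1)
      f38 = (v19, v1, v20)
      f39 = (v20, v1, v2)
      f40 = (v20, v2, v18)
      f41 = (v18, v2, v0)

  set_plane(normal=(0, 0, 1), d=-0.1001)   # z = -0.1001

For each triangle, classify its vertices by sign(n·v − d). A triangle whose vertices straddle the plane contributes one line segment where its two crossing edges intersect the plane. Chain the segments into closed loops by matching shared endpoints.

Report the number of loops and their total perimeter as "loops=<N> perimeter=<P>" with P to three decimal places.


loops=2 perimeter=19.205

Straddling triangles (28 of 42):
  (v1,v4,v2) [++-] → (1.12833, 0.387621, -0.1001)–(1.315, 0, -0.1001)  len=0.4302
  (v2,v4,v5) [-+-] → (1.12833, 0.387621, -0.1001)–(0.8199, 1.0281, -0.1001)  len=0.7109
  (v2,v5,v0) [--+] → (1.72484, 0.252857, -0.1001)–(1.84661, 0, -0.1001)  len=0.2806
  (v0,v5,v3) [+-+] → (1.72484, 0.252857, -0.1001)–(1.15131, 1.44373, -0.1001)  len=1.3218
  (v4,v7,v5) [++-] → (0.400457, 1.12383, -0.1001)–(0.8199, 1.0281, -0.1001)  len=0.4302
  (v5,v7,v8) [-+-] → (0.400457, 1.12383, -0.1001)–(-0.2926, 1.282, -0.1001)  len=0.7109
  (v5,v8,v3) [--+] → (0.877692, 1.50618, -0.1001)–(1.15131, 1.44373, -0.1001)  len=0.2807
  (v3,v8,v6) [+-+] → (0.877692, 1.50618, -0.1001)–(-0.410911, 1.80034, -0.1001)  len=1.3218
  (v7,v10,v8) [++-] → (-0.628984, 1.01378, -0.1001)–(-0.2926, 1.282, -0.1001)  len=0.4302
  (v8,v10,v11) [-+-] → (-0.628984, 1.01378, -0.1001)–(-1.1848, 0.5706, -0.1001)  len=0.7109
  (v8,v11,v6) [--+] → (-0.630344, 1.62537, -0.1001)–(-0.410911, 1.80034, -0.1001)  len=0.2806
  (v6,v11,v9) [+-+] → (-0.630344, 1.62537, -0.1001)–(-1.66378, 0.80119, -0.1001)  len=1.3218
  (v10,v13,v11) [++-] → (-1.1848, 0.140337, -0.1001)–(-1.1848, 0.5706, -0.1001)  len=0.4303
  (v11,v13,v14) [-+-] → (-1.1848, 0.140337, -0.1001)–(-1.1848, -0.5706, -0.1001)  len=0.7109
  (v11,v14,v9) [--+] → (-1.66378, 0.520516, -0.1001)–(-1.66378, 0.80119, -0.1001)  len=0.2807
  (v9,v14,v12) [+-+] → (-1.66378, 0.520516, -0.1001)–(-1.66378, -0.80119, -0.1001)  len=1.3217
  (v13,v16,v14) [++-] → (-0.848416, -0.838817, -0.1001)–(-1.1848, -0.5706, -0.1001)  len=0.4302
  (v14,v16,v17) [-+-] → (-0.848416, -0.838817, -0.1001)–(-0.2926, -1.282, -0.1001)  len=0.7109
  (v14,v17,v12) [--+] → (-1.44434, -0.976156, -0.1001)–(-1.66378, -0.80119, -0.1001)  len=0.2806
  (v12,v17,v15) [+-+] → (-1.44434, -0.976156, -0.1001)–(-0.410911, -1.80034, -0.1001)  len=1.3218
  (v16,v19,v17) [++-] → (0.126843, -1.18627, -0.1001)–(-0.2926, -1.282, -0.1001)  len=0.4302
  (v17,v19,v20) [-+-] → (0.126843, -1.18627, -0.1001)–(0.8199, -1.0281, -0.1001)  len=0.7109
  (v17,v20,v15) [--+] → (-0.137296, -1.73789, -0.1001)–(-0.410911, -1.80034, -0.1001)  len=0.2807
  (v15,v20,v18) [+-+] → (-0.137296, -1.73789, -0.1001)–(1.15131, -1.44373, -0.1001)  len=1.3218
  (v19,v1,v20) [++-] → (1.00657, -0.640479, -0.1001)–(0.8199, -1.0281, -0.1001)  len=0.4302
  (v20,v1,v2) [-+-] → (1.00657, -0.640479, -0.1001)–(1.315, 0, -0.1001)  len=0.7109
  (v20,v2,v18) [--+] → (1.27307, -1.19088, -0.1001)–(1.15131, -1.44373, -0.1001)  len=0.2806
  (v18,v2,v0) [+-+] → (1.27307, -1.19088, -0.1001)–(1.84661, 0, -0.1001)  len=1.3218

Chained into 2 loop(s):
  loop 1: 14 segments, perimeter = 7.9878
  loop 2: 14 segments, perimeter = 11.2170
Total perimeter = 19.205


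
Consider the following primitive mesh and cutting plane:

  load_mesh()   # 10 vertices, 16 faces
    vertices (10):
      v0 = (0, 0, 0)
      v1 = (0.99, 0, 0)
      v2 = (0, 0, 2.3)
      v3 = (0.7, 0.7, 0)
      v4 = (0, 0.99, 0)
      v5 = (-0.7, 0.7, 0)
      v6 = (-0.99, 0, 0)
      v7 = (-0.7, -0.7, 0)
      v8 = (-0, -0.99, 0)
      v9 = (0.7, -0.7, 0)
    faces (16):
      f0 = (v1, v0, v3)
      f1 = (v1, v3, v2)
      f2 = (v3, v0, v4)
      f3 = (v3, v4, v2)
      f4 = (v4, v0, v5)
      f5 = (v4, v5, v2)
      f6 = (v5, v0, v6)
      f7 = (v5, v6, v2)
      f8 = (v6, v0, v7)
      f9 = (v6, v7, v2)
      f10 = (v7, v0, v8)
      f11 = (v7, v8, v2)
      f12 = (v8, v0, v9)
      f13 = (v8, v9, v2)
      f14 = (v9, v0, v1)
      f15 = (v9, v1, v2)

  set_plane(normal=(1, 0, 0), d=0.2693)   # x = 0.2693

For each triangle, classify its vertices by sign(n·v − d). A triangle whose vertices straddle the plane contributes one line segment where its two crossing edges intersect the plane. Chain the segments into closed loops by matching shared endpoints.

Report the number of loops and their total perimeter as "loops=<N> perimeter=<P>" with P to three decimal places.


loops=1 perimeter=5.586

Straddling triangles (8 of 16):
  (v1,v0,v3) [+-+] → (0.2693, 0, 0)–(0.2693, 0.2693, 0)  len=0.2693
  (v1,v3,v2) [++-] → (0.2693, 0.2693, 1.41516)–(0.2693, 0, 1.67435)  len=0.3738
  (v3,v0,v4) [+--] → (0.2693, 0.2693, 0)–(0.2693, 0.878433, 0)  len=0.6091
  (v3,v4,v2) [+--] → (0.2693, 0.878433, 0)–(0.2693, 0.2693, 1.41516)  len=1.5407
  (v8,v0,v9) [--+] → (0.2693, -0.2693, 0)–(0.2693, -0.878433, 0)  len=0.6091
  (v8,v9,v2) [-+-] → (0.2693, -0.878433, 0)–(0.2693, -0.2693, 1.41516)  len=1.5407
  (v9,v0,v1) [+-+] → (0.2693, -0.2693, 0)–(0.2693, 0, 0)  len=0.2693
  (v9,v1,v2) [++-] → (0.2693, 0, 1.67435)–(0.2693, -0.2693, 1.41516)  len=0.3738

Chained into 1 loop(s):
  loop 1: 8 segments, perimeter = 5.5858
Total perimeter = 5.586


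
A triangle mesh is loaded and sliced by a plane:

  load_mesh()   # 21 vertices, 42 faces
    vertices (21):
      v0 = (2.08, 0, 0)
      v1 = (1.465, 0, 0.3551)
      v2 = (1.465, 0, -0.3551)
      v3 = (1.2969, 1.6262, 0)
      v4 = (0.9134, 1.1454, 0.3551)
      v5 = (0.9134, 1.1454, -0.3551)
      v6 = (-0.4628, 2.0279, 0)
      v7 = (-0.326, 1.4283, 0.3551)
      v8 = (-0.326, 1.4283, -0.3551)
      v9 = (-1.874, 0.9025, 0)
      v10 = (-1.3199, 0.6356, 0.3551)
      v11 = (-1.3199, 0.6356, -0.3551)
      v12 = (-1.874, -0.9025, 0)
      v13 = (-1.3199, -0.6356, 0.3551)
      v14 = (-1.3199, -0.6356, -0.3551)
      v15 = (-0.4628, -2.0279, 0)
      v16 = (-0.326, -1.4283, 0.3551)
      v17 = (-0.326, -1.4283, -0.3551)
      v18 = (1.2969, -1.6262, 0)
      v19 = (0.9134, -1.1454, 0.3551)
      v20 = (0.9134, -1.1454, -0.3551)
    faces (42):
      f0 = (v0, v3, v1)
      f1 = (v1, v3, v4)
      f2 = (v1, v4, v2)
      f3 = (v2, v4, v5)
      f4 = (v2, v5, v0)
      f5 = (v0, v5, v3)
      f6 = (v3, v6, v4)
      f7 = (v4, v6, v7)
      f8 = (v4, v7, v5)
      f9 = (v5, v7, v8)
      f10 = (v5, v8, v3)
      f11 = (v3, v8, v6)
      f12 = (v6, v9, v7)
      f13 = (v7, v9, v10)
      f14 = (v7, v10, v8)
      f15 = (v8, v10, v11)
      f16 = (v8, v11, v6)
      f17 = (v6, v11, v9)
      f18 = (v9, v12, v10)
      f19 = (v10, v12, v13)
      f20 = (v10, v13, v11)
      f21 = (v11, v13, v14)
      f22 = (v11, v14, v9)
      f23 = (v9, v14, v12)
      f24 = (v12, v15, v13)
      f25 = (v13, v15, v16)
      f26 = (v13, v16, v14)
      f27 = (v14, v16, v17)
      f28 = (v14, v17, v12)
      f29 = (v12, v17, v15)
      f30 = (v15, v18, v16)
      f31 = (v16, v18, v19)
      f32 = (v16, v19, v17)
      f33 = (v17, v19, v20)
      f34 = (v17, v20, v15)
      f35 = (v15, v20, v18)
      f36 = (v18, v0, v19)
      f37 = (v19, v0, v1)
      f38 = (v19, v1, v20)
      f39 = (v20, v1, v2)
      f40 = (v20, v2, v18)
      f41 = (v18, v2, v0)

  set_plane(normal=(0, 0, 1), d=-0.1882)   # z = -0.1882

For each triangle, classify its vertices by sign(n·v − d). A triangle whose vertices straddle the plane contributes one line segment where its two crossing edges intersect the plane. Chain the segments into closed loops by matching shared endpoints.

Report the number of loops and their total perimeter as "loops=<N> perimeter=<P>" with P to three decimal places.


Straddling triangles (28 of 42):
  (v1,v4,v2) [++-] → (1.33537, 0.269174, -0.1882)–(1.465, 0, -0.1882)  len=0.2988
  (v2,v4,v5) [-+-] → (1.33537, 0.269174, -0.1882)–(0.9134, 1.1454, -0.1882)  len=0.9725
  (v2,v5,v0) [--+] → (1.46171, 0.607052, -0.1882)–(1.75406, 0, -0.1882)  len=0.6738
  (v0,v5,v3) [+-+] → (1.46171, 0.607052, -0.1882)–(1.09365, 1.37138, -0.1882)  len=0.8483
  (v4,v7,v5) [++-] → (0.622136, 1.21188, -0.1882)–(0.9134, 1.1454, -0.1882)  len=0.2988
  (v5,v7,v8) [-+-] → (0.622136, 1.21188, -0.1882)–(-0.326, 1.4283, -0.1882)  len=0.9725
  (v5,v8,v3) [--+] → (0.436777, 1.52131, -0.1882)–(1.09365, 1.37138, -0.1882)  len=0.6738
  (v3,v8,v6) [+-+] → (0.436777, 1.52131, -0.1882)–(-0.390297, 1.71012, -0.1882)  len=0.8483
  (v7,v10,v8) [++-] → (-0.559571, 1.24201, -0.1882)–(-0.326, 1.4283, -0.1882)  len=0.2988
  (v8,v10,v11) [-+-] → (-0.559571, 1.24201, -0.1882)–(-1.3199, 0.6356, -0.1882)  len=0.9725
  (v8,v11,v6) [--+] → (-0.917056, 1.28999, -0.1882)–(-0.390297, 1.71012, -0.1882)  len=0.6738
  (v6,v11,v9) [+-+] → (-0.917056, 1.28999, -0.1882)–(-1.58033, 0.761045, -0.1882)  len=0.8484
  (v10,v13,v11) [++-] → (-1.3199, 0.336863, -0.1882)–(-1.3199, 0.6356, -0.1882)  len=0.2987
  (v11,v13,v14) [-+-] → (-1.3199, 0.336863, -0.1882)–(-1.3199, -0.6356, -0.1882)  len=0.9725
  (v11,v14,v9) [--+] → (-1.58033, 0.08732, -0.1882)–(-1.58033, 0.761045, -0.1882)  len=0.6737
  (v9,v14,v12) [+-+] → (-1.58033, 0.08732, -0.1882)–(-1.58033, -0.761045, -0.1882)  len=0.8484
  (v13,v16,v14) [++-] → (-1.08633, -0.821888, -0.1882)–(-1.3199, -0.6356, -0.1882)  len=0.2988
  (v14,v16,v17) [-+-] → (-1.08633, -0.821888, -0.1882)–(-0.326, -1.4283, -0.1882)  len=0.9725
  (v14,v17,v12) [--+] → (-1.05357, -1.18117, -0.1882)–(-1.58033, -0.761045, -0.1882)  len=0.6738
  (v12,v17,v15) [+-+] → (-1.05357, -1.18117, -0.1882)–(-0.390297, -1.71012, -0.1882)  len=0.8484
  (v16,v19,v17) [++-] → (-0.0347358, -1.36182, -0.1882)–(-0.326, -1.4283, -0.1882)  len=0.2988
  (v17,v19,v20) [-+-] → (-0.0347358, -1.36182, -0.1882)–(0.9134, -1.1454, -0.1882)  len=0.9725
  (v17,v20,v15) [--+] → (0.266574, -1.56018, -0.1882)–(-0.390297, -1.71012, -0.1882)  len=0.6738
  (v15,v20,v18) [+-+] → (0.266574, -1.56018, -0.1882)–(1.09365, -1.37138, -0.1882)  len=0.8483
  (v19,v1,v20) [++-] → (1.04303, -0.876226, -0.1882)–(0.9134, -1.1454, -0.1882)  len=0.2988
  (v20,v1,v2) [-+-] → (1.04303, -0.876226, -0.1882)–(1.465, 0, -0.1882)  len=0.9725
  (v20,v2,v18) [--+] → (1.38599, -0.764328, -0.1882)–(1.09365, -1.37138, -0.1882)  len=0.6738
  (v18,v2,v0) [+-+] → (1.38599, -0.764328, -0.1882)–(1.75406, 0, -0.1882)  len=0.8483

Chained into 2 loop(s):
  loop 1: 14 segments, perimeter = 8.8990
  loop 2: 14 segments, perimeter = 10.6548
Total perimeter = 19.554

loops=2 perimeter=19.554


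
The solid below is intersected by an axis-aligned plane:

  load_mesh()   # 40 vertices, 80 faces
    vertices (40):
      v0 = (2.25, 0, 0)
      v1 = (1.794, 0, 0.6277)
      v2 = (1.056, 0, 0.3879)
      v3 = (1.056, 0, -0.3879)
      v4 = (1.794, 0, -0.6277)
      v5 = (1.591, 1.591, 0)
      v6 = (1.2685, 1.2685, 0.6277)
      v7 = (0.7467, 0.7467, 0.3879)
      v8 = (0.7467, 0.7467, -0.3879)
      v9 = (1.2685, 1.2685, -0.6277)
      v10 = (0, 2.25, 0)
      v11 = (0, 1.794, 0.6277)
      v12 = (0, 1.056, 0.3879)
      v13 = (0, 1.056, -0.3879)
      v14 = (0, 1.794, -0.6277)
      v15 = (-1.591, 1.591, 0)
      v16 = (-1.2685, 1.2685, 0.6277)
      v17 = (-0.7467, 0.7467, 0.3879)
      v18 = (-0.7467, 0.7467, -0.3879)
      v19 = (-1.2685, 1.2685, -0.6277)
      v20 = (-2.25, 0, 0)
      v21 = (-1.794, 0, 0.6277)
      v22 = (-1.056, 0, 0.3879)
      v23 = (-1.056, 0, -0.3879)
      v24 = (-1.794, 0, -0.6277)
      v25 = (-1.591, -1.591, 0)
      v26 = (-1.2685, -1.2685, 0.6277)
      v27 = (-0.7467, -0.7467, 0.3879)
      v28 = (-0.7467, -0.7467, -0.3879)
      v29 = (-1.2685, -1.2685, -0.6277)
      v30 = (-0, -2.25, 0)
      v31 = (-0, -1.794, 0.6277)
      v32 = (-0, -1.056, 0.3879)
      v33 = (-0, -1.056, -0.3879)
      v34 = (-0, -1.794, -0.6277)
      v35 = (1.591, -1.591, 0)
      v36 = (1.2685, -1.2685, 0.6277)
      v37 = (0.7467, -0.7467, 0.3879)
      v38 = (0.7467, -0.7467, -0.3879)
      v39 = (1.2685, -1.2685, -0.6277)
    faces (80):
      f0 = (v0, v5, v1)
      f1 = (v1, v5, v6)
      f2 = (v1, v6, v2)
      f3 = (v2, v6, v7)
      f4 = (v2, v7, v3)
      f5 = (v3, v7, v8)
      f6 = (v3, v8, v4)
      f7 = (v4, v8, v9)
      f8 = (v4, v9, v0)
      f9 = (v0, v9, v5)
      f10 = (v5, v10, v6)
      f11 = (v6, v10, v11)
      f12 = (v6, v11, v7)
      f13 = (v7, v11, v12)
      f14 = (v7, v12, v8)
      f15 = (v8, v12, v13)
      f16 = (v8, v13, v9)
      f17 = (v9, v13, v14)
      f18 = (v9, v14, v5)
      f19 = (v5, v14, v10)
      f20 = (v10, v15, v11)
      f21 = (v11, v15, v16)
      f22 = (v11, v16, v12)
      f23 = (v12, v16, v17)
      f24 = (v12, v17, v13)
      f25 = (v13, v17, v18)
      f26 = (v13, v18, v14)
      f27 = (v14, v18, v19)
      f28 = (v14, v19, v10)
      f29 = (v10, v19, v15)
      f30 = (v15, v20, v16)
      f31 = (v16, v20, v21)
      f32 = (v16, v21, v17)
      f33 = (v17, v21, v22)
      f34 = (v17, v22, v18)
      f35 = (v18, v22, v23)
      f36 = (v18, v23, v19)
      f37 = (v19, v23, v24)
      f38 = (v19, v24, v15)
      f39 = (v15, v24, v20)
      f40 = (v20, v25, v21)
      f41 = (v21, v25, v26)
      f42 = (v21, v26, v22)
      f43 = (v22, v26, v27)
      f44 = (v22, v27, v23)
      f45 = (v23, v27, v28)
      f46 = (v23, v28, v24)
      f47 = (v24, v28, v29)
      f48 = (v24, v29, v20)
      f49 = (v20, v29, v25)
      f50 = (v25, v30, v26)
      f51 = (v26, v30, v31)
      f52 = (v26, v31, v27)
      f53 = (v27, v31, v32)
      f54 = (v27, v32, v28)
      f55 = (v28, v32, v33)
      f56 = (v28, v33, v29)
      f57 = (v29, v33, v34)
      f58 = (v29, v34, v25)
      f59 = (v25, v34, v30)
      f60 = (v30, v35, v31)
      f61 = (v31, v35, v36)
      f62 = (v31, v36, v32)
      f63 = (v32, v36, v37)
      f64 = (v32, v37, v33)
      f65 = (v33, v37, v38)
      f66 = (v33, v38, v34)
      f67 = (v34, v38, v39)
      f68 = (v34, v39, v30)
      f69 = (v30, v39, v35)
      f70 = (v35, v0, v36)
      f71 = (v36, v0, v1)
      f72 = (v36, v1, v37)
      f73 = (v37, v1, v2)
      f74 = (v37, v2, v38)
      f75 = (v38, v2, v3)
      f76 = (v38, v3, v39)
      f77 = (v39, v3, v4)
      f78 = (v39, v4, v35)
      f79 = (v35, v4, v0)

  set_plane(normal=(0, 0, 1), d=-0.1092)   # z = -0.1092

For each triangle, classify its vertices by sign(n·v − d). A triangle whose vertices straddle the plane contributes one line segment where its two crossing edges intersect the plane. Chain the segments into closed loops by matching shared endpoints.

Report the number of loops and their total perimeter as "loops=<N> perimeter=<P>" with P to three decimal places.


loops=2 perimeter=19.757

Straddling triangles (32 of 80):
  (v2,v7,v3) [++-] → (0.944886, 0.268246, -0.1092)–(1.056, 0, -0.1092)  len=0.2903
  (v3,v7,v8) [-+-] → (0.944886, 0.268246, -0.1092)–(0.7467, 0.7467, -0.1092)  len=0.5179
  (v4,v9,v0) [--+] → (2.07925, 0.220679, -0.1092)–(2.17067, 0, -0.1092)  len=0.2389
  (v0,v9,v5) [+-+] → (2.07925, 0.220679, -0.1092)–(1.5349, 1.5349, -0.1092)  len=1.4225
  (v7,v12,v8) [++-] → (0.478454, 0.857814, -0.1092)–(0.7467, 0.7467, -0.1092)  len=0.2903
  (v8,v12,v13) [-+-] → (0.478454, 0.857814, -0.1092)–(0, 1.056, -0.1092)  len=0.5179
  (v9,v14,v5) [--+] → (1.31422, 1.62632, -0.1092)–(1.5349, 1.5349, -0.1092)  len=0.2389
  (v5,v14,v10) [+-+] → (1.31422, 1.62632, -0.1092)–(0, 2.17067, -0.1092)  len=1.4225
  (v12,v17,v13) [++-] → (-0.268246, 0.944886, -0.1092)–(0, 1.056, -0.1092)  len=0.2903
  (v13,v17,v18) [-+-] → (-0.268246, 0.944886, -0.1092)–(-0.7467, 0.7467, -0.1092)  len=0.5179
  (v14,v19,v10) [--+] → (-0.220679, 2.07925, -0.1092)–(0, 2.17067, -0.1092)  len=0.2389
  (v10,v19,v15) [+-+] → (-0.220679, 2.07925, -0.1092)–(-1.5349, 1.5349, -0.1092)  len=1.4225
  (v17,v22,v18) [++-] → (-0.857814, 0.478454, -0.1092)–(-0.7467, 0.7467, -0.1092)  len=0.2903
  (v18,v22,v23) [-+-] → (-0.857814, 0.478454, -0.1092)–(-1.056, 0, -0.1092)  len=0.5179
  (v19,v24,v15) [--+] → (-1.62632, 1.31422, -0.1092)–(-1.5349, 1.5349, -0.1092)  len=0.2389
  (v15,v24,v20) [+-+] → (-1.62632, 1.31422, -0.1092)–(-2.17067, 0, -0.1092)  len=1.4225
  (v22,v27,v23) [++-] → (-0.944886, -0.268246, -0.1092)–(-1.056, 0, -0.1092)  len=0.2903
  (v23,v27,v28) [-+-] → (-0.944886, -0.268246, -0.1092)–(-0.7467, -0.7467, -0.1092)  len=0.5179
  (v24,v29,v20) [--+] → (-2.07925, -0.220679, -0.1092)–(-2.17067, 0, -0.1092)  len=0.2389
  (v20,v29,v25) [+-+] → (-2.07925, -0.220679, -0.1092)–(-1.5349, -1.5349, -0.1092)  len=1.4225
  (v27,v32,v28) [++-] → (-0.478454, -0.857814, -0.1092)–(-0.7467, -0.7467, -0.1092)  len=0.2903
  (v28,v32,v33) [-+-] → (-0.478454, -0.857814, -0.1092)–(0, -1.056, -0.1092)  len=0.5179
  (v29,v34,v25) [--+] → (-1.31422, -1.62632, -0.1092)–(-1.5349, -1.5349, -0.1092)  len=0.2389
  (v25,v34,v30) [+-+] → (-1.31422, -1.62632, -0.1092)–(0, -2.17067, -0.1092)  len=1.4225
  (v32,v37,v33) [++-] → (0.268246, -0.944886, -0.1092)–(0, -1.056, -0.1092)  len=0.2903
  (v33,v37,v38) [-+-] → (0.268246, -0.944886, -0.1092)–(0.7467, -0.7467, -0.1092)  len=0.5179
  (v34,v39,v30) [--+] → (0.220679, -2.07925, -0.1092)–(0, -2.17067, -0.1092)  len=0.2389
  (v30,v39,v35) [+-+] → (0.220679, -2.07925, -0.1092)–(1.5349, -1.5349, -0.1092)  len=1.4225
  (v37,v2,v38) [++-] → (0.857814, -0.478454, -0.1092)–(0.7467, -0.7467, -0.1092)  len=0.2903
  (v38,v2,v3) [-+-] → (0.857814, -0.478454, -0.1092)–(1.056, 0, -0.1092)  len=0.5179
  (v39,v4,v35) [--+] → (1.62632, -1.31422, -0.1092)–(1.5349, -1.5349, -0.1092)  len=0.2389
  (v35,v4,v0) [+-+] → (1.62632, -1.31422, -0.1092)–(2.17067, 0, -0.1092)  len=1.4225

Chained into 2 loop(s):
  loop 1: 16 segments, perimeter = 6.4658
  loop 2: 16 segments, perimeter = 13.2909
Total perimeter = 19.757


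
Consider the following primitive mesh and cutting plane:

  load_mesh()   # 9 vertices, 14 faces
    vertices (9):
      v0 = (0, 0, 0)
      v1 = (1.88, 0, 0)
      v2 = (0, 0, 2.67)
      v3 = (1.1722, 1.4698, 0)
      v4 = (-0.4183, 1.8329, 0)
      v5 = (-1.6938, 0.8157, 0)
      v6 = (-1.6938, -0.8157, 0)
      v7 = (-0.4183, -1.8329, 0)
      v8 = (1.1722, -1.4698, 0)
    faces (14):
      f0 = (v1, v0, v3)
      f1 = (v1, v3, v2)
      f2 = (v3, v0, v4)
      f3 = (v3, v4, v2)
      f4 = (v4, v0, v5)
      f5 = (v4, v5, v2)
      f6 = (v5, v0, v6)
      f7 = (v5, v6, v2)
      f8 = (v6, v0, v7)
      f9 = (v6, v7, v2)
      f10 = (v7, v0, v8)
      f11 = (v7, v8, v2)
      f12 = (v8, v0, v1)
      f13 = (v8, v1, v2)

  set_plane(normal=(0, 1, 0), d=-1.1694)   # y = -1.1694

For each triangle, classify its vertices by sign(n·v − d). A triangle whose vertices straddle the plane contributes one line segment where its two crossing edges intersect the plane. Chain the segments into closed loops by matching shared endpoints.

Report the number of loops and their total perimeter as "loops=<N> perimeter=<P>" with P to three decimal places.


loops=1 perimeter=5.885

Straddling triangles (6 of 14):
  (v6,v0,v7) [++-] → (-0.266878, -1.1694, 0)–(-1.25028, -1.1694, 0)  len=0.9834
  (v6,v7,v2) [+-+] → (-1.25028, -1.1694, 0)–(-0.266878, -1.1694, 0.966526)  len=1.3789
  (v7,v0,v8) [-+-] → (-0.266878, -1.1694, 0)–(0.932624, -1.1694, 0)  len=1.1995
  (v7,v8,v2) [--+] → (0.932624, -1.1694, 0.545699)–(-0.266878, -1.1694, 0.966526)  len=1.2712
  (v8,v0,v1) [-++] → (0.932624, -1.1694, 0)–(1.31686, -1.1694, 0)  len=0.3842
  (v8,v1,v2) [-++] → (1.31686, -1.1694, 0)–(0.932624, -1.1694, 0.545699)  len=0.6674

Chained into 1 loop(s):
  loop 1: 6 segments, perimeter = 5.8846
Total perimeter = 5.885


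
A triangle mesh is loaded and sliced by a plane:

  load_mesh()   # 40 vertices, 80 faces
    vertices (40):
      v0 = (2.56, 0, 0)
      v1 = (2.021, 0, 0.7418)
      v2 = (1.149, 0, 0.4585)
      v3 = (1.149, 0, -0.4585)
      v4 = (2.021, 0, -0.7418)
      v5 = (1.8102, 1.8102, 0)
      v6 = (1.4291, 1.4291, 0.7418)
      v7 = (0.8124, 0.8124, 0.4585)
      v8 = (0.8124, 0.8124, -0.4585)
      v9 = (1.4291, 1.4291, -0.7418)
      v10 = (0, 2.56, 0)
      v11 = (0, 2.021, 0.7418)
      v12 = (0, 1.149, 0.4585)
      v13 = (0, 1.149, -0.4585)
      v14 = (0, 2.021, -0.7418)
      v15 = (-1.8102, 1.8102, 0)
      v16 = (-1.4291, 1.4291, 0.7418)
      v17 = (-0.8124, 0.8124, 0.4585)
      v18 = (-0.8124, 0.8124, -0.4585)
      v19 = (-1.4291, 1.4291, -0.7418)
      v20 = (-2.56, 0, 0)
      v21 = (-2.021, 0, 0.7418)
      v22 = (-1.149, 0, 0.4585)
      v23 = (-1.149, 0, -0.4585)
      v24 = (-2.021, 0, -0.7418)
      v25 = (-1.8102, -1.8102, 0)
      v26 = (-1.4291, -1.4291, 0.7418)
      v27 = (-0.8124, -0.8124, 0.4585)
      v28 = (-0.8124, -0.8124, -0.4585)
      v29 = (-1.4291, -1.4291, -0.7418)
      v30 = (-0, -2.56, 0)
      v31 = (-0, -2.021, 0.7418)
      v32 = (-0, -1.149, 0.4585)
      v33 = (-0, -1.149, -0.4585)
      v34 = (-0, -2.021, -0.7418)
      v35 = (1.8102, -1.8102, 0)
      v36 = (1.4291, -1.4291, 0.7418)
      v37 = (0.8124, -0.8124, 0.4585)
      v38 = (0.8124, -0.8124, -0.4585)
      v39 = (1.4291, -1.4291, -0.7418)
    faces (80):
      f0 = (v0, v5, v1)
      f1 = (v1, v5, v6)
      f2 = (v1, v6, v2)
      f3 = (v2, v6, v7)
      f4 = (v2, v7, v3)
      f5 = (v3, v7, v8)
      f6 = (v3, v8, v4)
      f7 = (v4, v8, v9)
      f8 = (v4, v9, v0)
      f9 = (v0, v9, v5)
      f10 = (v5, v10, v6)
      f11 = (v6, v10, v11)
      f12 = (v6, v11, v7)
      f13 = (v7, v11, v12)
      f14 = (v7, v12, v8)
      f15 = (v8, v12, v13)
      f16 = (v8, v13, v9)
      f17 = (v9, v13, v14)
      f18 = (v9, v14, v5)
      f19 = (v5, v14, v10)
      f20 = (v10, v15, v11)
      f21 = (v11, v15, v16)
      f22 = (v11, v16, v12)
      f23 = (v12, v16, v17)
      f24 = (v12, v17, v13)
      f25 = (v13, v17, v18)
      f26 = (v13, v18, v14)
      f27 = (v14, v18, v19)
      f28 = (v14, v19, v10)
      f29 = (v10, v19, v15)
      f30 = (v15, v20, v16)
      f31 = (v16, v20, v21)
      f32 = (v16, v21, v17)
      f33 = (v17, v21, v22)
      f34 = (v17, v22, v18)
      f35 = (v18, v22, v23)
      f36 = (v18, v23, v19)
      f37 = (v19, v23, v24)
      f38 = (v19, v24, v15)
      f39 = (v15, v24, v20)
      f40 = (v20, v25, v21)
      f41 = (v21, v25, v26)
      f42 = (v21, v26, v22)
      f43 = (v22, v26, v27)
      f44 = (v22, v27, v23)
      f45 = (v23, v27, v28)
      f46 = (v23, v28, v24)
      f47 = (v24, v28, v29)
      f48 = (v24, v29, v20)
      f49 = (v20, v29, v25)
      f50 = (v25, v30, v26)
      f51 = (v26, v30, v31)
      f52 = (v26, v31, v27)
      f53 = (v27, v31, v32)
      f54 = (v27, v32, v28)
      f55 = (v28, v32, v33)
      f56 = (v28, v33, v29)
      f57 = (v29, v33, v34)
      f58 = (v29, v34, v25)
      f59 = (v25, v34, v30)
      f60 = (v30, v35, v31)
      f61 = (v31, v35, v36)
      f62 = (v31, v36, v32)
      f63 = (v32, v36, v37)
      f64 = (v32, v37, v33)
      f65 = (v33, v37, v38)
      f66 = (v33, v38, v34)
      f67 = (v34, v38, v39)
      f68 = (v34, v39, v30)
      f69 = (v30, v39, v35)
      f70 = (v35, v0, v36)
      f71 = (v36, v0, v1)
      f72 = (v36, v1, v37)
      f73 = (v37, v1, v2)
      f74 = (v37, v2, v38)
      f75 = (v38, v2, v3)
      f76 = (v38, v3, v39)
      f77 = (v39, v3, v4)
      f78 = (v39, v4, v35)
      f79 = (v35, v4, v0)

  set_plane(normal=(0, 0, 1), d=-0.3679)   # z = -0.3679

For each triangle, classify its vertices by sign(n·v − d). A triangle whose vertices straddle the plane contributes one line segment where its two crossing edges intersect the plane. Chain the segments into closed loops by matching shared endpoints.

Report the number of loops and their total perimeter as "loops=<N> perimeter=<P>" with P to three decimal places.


loops=2 perimeter=21.073

Straddling triangles (32 of 80):
  (v2,v7,v3) [++-] → (1.11574, 0.0802655, -0.3679)–(1.149, 0, -0.3679)  len=0.0869
  (v3,v7,v8) [-+-] → (1.11574, 0.0802655, -0.3679)–(0.8124, 0.8124, -0.3679)  len=0.7925
  (v4,v9,v0) [--+] → (1.99912, 0.70877, -0.3679)–(2.29268, 0, -0.3679)  len=0.7672
  (v0,v9,v5) [+-+] → (1.99912, 0.70877, -0.3679)–(1.62119, 1.62119, -0.3679)  len=0.9876
  (v7,v12,v8) [++-] → (0.732135, 0.845656, -0.3679)–(0.8124, 0.8124, -0.3679)  len=0.0869
  (v8,v12,v13) [-+-] → (0.732135, 0.845656, -0.3679)–(0, 1.149, -0.3679)  len=0.7925
  (v9,v14,v5) [--+] → (0.912421, 1.91475, -0.3679)–(1.62119, 1.62119, -0.3679)  len=0.7672
  (v5,v14,v10) [+-+] → (0.912421, 1.91475, -0.3679)–(0, 2.29268, -0.3679)  len=0.9876
  (v12,v17,v13) [++-] → (-0.0802655, 1.11574, -0.3679)–(0, 1.149, -0.3679)  len=0.0869
  (v13,v17,v18) [-+-] → (-0.0802655, 1.11574, -0.3679)–(-0.8124, 0.8124, -0.3679)  len=0.7925
  (v14,v19,v10) [--+] → (-0.70877, 1.99912, -0.3679)–(0, 2.29268, -0.3679)  len=0.7672
  (v10,v19,v15) [+-+] → (-0.70877, 1.99912, -0.3679)–(-1.62119, 1.62119, -0.3679)  len=0.9876
  (v17,v22,v18) [++-] → (-0.845656, 0.732135, -0.3679)–(-0.8124, 0.8124, -0.3679)  len=0.0869
  (v18,v22,v23) [-+-] → (-0.845656, 0.732135, -0.3679)–(-1.149, 0, -0.3679)  len=0.7925
  (v19,v24,v15) [--+] → (-1.91475, 0.912421, -0.3679)–(-1.62119, 1.62119, -0.3679)  len=0.7672
  (v15,v24,v20) [+-+] → (-1.91475, 0.912421, -0.3679)–(-2.29268, 0, -0.3679)  len=0.9876
  (v22,v27,v23) [++-] → (-1.11574, -0.0802655, -0.3679)–(-1.149, 0, -0.3679)  len=0.0869
  (v23,v27,v28) [-+-] → (-1.11574, -0.0802655, -0.3679)–(-0.8124, -0.8124, -0.3679)  len=0.7925
  (v24,v29,v20) [--+] → (-1.99912, -0.70877, -0.3679)–(-2.29268, 0, -0.3679)  len=0.7672
  (v20,v29,v25) [+-+] → (-1.99912, -0.70877, -0.3679)–(-1.62119, -1.62119, -0.3679)  len=0.9876
  (v27,v32,v28) [++-] → (-0.732135, -0.845656, -0.3679)–(-0.8124, -0.8124, -0.3679)  len=0.0869
  (v28,v32,v33) [-+-] → (-0.732135, -0.845656, -0.3679)–(0, -1.149, -0.3679)  len=0.7925
  (v29,v34,v25) [--+] → (-0.912421, -1.91475, -0.3679)–(-1.62119, -1.62119, -0.3679)  len=0.7672
  (v25,v34,v30) [+-+] → (-0.912421, -1.91475, -0.3679)–(0, -2.29268, -0.3679)  len=0.9876
  (v32,v37,v33) [++-] → (0.0802655, -1.11574, -0.3679)–(0, -1.149, -0.3679)  len=0.0869
  (v33,v37,v38) [-+-] → (0.0802655, -1.11574, -0.3679)–(0.8124, -0.8124, -0.3679)  len=0.7925
  (v34,v39,v30) [--+] → (0.70877, -1.99912, -0.3679)–(0, -2.29268, -0.3679)  len=0.7672
  (v30,v39,v35) [+-+] → (0.70877, -1.99912, -0.3679)–(1.62119, -1.62119, -0.3679)  len=0.9876
  (v37,v2,v38) [++-] → (0.845656, -0.732135, -0.3679)–(0.8124, -0.8124, -0.3679)  len=0.0869
  (v38,v2,v3) [-+-] → (0.845656, -0.732135, -0.3679)–(1.149, 0, -0.3679)  len=0.7925
  (v39,v4,v35) [--+] → (1.91475, -0.912421, -0.3679)–(1.62119, -1.62119, -0.3679)  len=0.7672
  (v35,v4,v0) [+-+] → (1.91475, -0.912421, -0.3679)–(2.29268, 0, -0.3679)  len=0.9876

Chained into 2 loop(s):
  loop 1: 16 segments, perimeter = 7.0350
  loop 2: 16 segments, perimeter = 14.0380
Total perimeter = 21.073


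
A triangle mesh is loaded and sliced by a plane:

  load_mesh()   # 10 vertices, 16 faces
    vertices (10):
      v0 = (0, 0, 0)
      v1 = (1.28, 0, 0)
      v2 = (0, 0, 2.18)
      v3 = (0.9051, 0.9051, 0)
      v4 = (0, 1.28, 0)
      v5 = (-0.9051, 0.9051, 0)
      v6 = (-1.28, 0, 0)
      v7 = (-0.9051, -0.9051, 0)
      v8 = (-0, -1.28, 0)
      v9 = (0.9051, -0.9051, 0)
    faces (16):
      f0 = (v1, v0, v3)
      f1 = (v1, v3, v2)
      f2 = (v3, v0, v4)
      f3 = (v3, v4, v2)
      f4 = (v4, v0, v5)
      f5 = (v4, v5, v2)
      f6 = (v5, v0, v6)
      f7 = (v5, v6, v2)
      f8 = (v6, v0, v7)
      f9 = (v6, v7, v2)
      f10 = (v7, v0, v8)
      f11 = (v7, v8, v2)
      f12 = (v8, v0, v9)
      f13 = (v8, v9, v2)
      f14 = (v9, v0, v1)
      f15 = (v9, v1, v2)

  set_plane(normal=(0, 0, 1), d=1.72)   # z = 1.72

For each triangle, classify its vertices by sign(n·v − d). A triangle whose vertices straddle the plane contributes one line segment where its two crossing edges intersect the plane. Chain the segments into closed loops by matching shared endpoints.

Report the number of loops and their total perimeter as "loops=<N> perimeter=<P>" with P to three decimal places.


Straddling triangles (8 of 16):
  (v1,v3,v2) [--+] → (0.190984, 0.190984, 1.72)–(0.270092, 0, 1.72)  len=0.2067
  (v3,v4,v2) [--+] → (0, 0.270092, 1.72)–(0.190984, 0.190984, 1.72)  len=0.2067
  (v4,v5,v2) [--+] → (-0.190984, 0.190984, 1.72)–(0, 0.270092, 1.72)  len=0.2067
  (v5,v6,v2) [--+] → (-0.270092, 0, 1.72)–(-0.190984, 0.190984, 1.72)  len=0.2067
  (v6,v7,v2) [--+] → (-0.190984, -0.190984, 1.72)–(-0.270092, 0, 1.72)  len=0.2067
  (v7,v8,v2) [--+] → (0, -0.270092, 1.72)–(-0.190984, -0.190984, 1.72)  len=0.2067
  (v8,v9,v2) [--+] → (0.190984, -0.190984, 1.72)–(0, -0.270092, 1.72)  len=0.2067
  (v9,v1,v2) [--+] → (0.270092, 0, 1.72)–(0.190984, -0.190984, 1.72)  len=0.2067

Chained into 1 loop(s):
  loop 1: 8 segments, perimeter = 1.6538
Total perimeter = 1.654

loops=1 perimeter=1.654


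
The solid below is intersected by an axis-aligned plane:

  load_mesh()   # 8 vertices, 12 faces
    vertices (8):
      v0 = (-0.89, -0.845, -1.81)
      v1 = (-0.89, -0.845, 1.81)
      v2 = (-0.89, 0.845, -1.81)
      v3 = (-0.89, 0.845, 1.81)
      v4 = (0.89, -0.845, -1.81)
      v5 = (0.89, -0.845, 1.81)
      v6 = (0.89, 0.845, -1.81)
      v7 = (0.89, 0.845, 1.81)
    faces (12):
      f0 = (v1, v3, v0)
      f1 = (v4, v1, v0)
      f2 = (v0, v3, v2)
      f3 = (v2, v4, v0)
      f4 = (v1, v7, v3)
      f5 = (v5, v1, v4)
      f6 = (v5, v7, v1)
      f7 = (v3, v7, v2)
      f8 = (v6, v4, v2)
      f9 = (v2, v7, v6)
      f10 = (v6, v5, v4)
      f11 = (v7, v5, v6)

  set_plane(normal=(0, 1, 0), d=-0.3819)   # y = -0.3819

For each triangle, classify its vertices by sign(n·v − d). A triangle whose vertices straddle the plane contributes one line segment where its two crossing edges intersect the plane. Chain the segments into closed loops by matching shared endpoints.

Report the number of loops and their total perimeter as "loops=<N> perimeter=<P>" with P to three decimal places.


Straddling triangles (8 of 12):
  (v1,v3,v0) [-+-] → (-0.89, -0.3819, 1.81)–(-0.89, -0.3819, -0.818034)  len=2.6280
  (v0,v3,v2) [-++] → (-0.89, -0.3819, -0.818034)–(-0.89, -0.3819, -1.81)  len=0.9920
  (v2,v4,v0) [+--] → (0.402238, -0.3819, -1.81)–(-0.89, -0.3819, -1.81)  len=1.2922
  (v1,v7,v3) [-++] → (-0.402238, -0.3819, 1.81)–(-0.89, -0.3819, 1.81)  len=0.4878
  (v5,v7,v1) [-+-] → (0.89, -0.3819, 1.81)–(-0.402238, -0.3819, 1.81)  len=1.2922
  (v6,v4,v2) [+-+] → (0.89, -0.3819, -1.81)–(0.402238, -0.3819, -1.81)  len=0.4878
  (v6,v5,v4) [+--] → (0.89, -0.3819, 0.818034)–(0.89, -0.3819, -1.81)  len=2.6280
  (v7,v5,v6) [+-+] → (0.89, -0.3819, 1.81)–(0.89, -0.3819, 0.818034)  len=0.9920

Chained into 1 loop(s):
  loop 1: 8 segments, perimeter = 10.8000
Total perimeter = 10.800

loops=1 perimeter=10.800
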